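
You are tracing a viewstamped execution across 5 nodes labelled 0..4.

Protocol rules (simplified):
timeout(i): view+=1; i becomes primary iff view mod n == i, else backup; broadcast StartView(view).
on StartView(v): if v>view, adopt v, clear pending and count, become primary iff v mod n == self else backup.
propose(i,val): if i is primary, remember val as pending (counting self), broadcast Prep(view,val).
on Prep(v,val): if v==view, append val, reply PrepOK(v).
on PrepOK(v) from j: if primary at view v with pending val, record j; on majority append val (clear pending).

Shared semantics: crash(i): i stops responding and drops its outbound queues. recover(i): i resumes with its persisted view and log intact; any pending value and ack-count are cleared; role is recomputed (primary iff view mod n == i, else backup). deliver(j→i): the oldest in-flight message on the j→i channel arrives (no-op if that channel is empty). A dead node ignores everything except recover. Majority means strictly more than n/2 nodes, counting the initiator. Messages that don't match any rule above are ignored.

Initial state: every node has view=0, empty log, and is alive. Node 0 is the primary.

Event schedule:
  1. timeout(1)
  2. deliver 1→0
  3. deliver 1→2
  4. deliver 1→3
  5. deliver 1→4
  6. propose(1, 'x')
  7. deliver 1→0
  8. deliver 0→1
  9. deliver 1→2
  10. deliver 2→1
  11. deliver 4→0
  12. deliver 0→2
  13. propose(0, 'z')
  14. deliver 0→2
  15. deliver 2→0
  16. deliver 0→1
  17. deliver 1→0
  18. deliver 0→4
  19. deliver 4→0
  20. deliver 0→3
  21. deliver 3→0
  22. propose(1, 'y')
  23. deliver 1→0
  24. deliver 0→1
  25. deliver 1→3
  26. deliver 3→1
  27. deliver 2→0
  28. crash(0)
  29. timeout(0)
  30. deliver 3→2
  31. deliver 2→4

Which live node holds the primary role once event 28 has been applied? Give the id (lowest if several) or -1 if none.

after 1 — timeout(1): n1:prim/v1/[-]
after 2 — deliver 1→0: n0:back/v1/[-]
after 3 — deliver 1→2: n2:back/v1/[-]
after 4 — deliver 1→3: n3:back/v1/[-]
after 5 — deliver 1→4: n4:back/v1/[-]
after 6 — propose(1,'x'): ·
after 7 — deliver 1→0: n0:back/v1/[x]
after 8 — deliver 0→1: ·
after 9 — deliver 1→2: n2:back/v1/[x]
after 10 — deliver 2→1: n1:prim/v1/[x]
after 11 — deliver 4→0: ·
after 12 — deliver 0→2: ·
after 13 — propose(0,'z'): ·
after 14 — deliver 0→2: ·
after 15 — deliver 2→0: ·
after 16 — deliver 0→1: ·
after 17 — deliver 1→0: ·
after 18 — deliver 0→4: ·
after 19 — deliver 4→0: ·
after 20 — deliver 0→3: ·
after 21 — deliver 3→0: ·
after 22 — propose(1,'y'): ·
after 23 — deliver 1→0: n0:back/v1/[x,y]
after 24 — deliver 0→1: ·
after 25 — deliver 1→3: n3:back/v1/[x]
after 26 — deliver 3→1: n1:prim/v1/[x,y]
after 27 — deliver 2→0: ·
after 28 — crash(0): n0:✗back/v1/[x,y]

1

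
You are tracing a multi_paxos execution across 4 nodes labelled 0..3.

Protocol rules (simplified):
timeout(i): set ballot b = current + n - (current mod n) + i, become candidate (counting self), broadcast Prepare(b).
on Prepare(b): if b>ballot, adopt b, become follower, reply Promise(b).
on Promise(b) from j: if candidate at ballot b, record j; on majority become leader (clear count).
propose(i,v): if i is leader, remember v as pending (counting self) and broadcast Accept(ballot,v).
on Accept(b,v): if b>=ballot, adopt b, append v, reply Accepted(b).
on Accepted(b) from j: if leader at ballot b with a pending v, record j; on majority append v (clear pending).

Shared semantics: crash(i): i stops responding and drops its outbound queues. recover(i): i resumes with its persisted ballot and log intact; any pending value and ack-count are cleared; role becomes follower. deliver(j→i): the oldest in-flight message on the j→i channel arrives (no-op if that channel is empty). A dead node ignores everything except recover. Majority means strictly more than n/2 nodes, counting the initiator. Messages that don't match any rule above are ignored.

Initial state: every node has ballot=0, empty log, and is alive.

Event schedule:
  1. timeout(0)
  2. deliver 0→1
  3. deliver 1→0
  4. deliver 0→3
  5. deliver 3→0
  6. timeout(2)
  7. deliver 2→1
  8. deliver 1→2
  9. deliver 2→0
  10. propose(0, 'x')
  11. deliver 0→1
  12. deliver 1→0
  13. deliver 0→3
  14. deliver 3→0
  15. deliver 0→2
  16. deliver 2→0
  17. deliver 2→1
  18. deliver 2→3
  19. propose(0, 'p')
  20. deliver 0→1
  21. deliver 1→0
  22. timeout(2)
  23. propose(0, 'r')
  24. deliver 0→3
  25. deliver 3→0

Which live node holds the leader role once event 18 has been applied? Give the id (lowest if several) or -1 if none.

-1

1. timeout(0):  <0:cand b4 ->
2. deliver 0→1:  <1:foll b4 ->
3. deliver 1→0:  nop
4. deliver 0→3:  <3:foll b4 ->
5. deliver 3→0:  <0:lead b4 ->
6. timeout(2):  <2:cand b6 ->
7. deliver 2→1:  <1:foll b6 ->
8. deliver 1→2:  nop
9. deliver 2→0:  <0:foll b6 ->
10. propose(0,'x'):  nop
11. deliver 0→1:  nop
12. deliver 1→0:  nop
13. deliver 0→3:  nop
14. deliver 3→0:  nop
15. deliver 0→2:  nop
16. deliver 2→0:  nop
17. deliver 2→1:  nop
18. deliver 2→3:  <3:foll b6 ->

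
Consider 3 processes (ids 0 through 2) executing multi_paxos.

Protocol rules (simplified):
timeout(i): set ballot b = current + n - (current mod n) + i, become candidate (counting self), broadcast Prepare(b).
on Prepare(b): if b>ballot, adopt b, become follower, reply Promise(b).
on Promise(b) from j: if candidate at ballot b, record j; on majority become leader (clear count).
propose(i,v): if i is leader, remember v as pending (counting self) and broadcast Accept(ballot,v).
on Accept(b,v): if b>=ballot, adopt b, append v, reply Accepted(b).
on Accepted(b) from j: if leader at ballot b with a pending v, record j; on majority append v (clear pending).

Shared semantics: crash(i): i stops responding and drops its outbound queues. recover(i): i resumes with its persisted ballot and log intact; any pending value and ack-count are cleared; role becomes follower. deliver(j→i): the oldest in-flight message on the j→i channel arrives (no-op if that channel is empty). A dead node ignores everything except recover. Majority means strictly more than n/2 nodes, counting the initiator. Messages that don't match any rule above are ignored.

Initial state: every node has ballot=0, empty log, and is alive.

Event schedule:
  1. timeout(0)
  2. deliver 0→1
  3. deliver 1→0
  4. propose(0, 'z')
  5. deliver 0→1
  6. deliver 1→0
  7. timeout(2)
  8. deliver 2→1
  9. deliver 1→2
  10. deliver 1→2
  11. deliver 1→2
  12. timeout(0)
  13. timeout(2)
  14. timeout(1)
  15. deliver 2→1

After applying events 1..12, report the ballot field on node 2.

5

1. timeout(0):  <0:cand b3 ->
2. deliver 0→1:  <1:foll b3 ->
3. deliver 1→0:  <0:lead b3 ->
4. propose(0,'z'):  nop
5. deliver 0→1:  <1:foll b3 z>
6. deliver 1→0:  <0:lead b3 z>
7. timeout(2):  <2:cand b5 ->
8. deliver 2→1:  <1:foll b5 z>
9. deliver 1→2:  <2:lead b5 ->
10. deliver 1→2:  nop
11. deliver 1→2:  nop
12. timeout(0):  <0:cand b6 z>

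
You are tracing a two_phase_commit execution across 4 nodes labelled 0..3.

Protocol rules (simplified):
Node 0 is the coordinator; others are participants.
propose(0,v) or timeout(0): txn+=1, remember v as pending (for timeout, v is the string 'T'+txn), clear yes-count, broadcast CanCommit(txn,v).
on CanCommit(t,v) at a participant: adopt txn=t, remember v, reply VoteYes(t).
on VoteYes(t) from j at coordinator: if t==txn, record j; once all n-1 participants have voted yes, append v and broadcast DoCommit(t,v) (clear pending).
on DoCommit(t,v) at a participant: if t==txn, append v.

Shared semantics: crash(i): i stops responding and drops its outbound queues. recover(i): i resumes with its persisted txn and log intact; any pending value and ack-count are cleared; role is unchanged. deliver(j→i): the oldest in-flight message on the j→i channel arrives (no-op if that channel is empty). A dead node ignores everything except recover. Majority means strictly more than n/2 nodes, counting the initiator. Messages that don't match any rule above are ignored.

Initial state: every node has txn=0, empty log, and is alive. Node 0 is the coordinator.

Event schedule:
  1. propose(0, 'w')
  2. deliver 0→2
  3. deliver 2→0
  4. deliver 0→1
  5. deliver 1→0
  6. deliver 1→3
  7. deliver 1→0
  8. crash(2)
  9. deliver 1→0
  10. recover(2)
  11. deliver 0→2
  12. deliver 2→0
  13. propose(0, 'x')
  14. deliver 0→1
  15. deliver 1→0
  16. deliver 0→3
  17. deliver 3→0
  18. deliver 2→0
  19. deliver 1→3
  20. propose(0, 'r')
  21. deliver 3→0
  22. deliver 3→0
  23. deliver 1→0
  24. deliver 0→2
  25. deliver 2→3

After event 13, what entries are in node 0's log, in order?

step 1 propose(0,'w'): 0={coor,t=1,log=-}
step 2 deliver 0→2: 2={part,t=1,log=-}
step 3 deliver 2→0: —
step 4 deliver 0→1: 1={part,t=1,log=-}
step 5 deliver 1→0: —
step 6 deliver 1→3: —
step 7 deliver 1→0: —
step 8 crash(2): 2={✗part,t=1,log=-}
step 9 deliver 1→0: —
step 10 recover(2): 2={part,t=1,log=-}
step 11 deliver 0→2: —
step 12 deliver 2→0: —
step 13 propose(0,'x'): 0={coor,t=2,log=-}

empty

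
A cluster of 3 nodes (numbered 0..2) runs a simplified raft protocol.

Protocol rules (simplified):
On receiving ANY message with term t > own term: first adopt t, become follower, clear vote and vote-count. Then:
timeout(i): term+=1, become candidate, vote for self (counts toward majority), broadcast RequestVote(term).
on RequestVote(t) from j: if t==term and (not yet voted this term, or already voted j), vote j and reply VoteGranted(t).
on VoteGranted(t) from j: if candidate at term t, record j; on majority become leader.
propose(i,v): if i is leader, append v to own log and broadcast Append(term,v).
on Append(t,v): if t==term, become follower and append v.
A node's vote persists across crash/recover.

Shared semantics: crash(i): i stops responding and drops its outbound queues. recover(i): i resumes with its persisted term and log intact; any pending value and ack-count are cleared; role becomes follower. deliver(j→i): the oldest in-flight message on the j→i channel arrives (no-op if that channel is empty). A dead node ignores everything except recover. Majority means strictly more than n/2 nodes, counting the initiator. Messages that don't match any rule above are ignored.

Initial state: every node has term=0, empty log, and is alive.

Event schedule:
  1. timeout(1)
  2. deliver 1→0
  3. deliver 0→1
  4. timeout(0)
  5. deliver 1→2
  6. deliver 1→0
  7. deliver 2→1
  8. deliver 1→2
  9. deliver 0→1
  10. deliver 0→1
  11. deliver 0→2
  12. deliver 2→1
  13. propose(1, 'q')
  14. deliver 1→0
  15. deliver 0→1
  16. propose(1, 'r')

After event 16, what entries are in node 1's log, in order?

empty

after 1 — timeout(1): n1:cand/t1/[-]
after 2 — deliver 1→0: n0:foll/t1/[-]
after 3 — deliver 0→1: n1:lead/t1/[-]
after 4 — timeout(0): n0:cand/t2/[-]
after 5 — deliver 1→2: n2:foll/t1/[-]
after 6 — deliver 1→0: ·
after 7 — deliver 2→1: ·
after 8 — deliver 1→2: ·
after 9 — deliver 0→1: n1:foll/t2/[-]
after 10 — deliver 0→1: ·
after 11 — deliver 0→2: n2:foll/t2/[-]
after 12 — deliver 2→1: ·
after 13 — propose(1,'q'): ·
after 14 — deliver 1→0: n0:lead/t2/[-]
after 15 — deliver 0→1: ·
after 16 — propose(1,'r'): ·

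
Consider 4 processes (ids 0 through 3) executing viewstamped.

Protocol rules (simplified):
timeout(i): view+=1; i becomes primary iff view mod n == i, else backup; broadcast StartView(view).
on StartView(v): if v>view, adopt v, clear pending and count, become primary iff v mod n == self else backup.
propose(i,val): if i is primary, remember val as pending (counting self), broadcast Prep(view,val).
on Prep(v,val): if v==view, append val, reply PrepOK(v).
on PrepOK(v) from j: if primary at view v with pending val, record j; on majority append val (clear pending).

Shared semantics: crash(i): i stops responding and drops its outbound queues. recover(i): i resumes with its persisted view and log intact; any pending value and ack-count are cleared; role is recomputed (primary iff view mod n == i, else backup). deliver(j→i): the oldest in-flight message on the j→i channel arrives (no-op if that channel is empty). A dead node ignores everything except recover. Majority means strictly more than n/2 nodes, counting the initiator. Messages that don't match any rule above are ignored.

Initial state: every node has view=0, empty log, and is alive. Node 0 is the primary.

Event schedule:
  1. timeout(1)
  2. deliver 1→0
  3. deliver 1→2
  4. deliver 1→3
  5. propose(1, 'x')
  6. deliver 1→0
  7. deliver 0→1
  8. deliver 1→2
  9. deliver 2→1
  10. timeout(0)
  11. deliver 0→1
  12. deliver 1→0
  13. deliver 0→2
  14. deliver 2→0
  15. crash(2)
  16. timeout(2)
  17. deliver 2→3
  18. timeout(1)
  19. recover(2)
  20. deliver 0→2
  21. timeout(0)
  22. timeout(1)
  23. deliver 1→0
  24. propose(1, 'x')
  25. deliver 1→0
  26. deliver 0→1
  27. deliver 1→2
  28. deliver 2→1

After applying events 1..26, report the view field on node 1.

4

[1] timeout(1) → N1(prim v1 [-])
[2] deliver 1→0 → N0(back v1 [-])
[3] deliver 1→2 → N2(back v1 [-])
[4] deliver 1→3 → N3(back v1 [-])
[5] propose(1,'x') → ∅
[6] deliver 1→0 → N0(back v1 [x])
[7] deliver 0→1 → ∅
[8] deliver 1→2 → N2(back v1 [x])
[9] deliver 2→1 → N1(prim v1 [x])
[10] timeout(0) → N0(back v2 [x])
[11] deliver 0→1 → N1(back v2 [x])
[12] deliver 1→0 → ∅
[13] deliver 0→2 → N2(prim v2 [x])
[14] deliver 2→0 → ∅
[15] crash(2) → N2(✗prim v2 [x])
[16] timeout(2) → ∅
[17] deliver 2→3 → ∅
[18] timeout(1) → N1(back v3 [x])
[19] recover(2) → N2(prim v2 [x])
[20] deliver 0→2 → ∅
[21] timeout(0) → N0(back v3 [x])
[22] timeout(1) → N1(back v4 [x])
[23] deliver 1→0 → ∅
[24] propose(1,'x') → ∅
[25] deliver 1→0 → N0(prim v4 [x])
[26] deliver 0→1 → ∅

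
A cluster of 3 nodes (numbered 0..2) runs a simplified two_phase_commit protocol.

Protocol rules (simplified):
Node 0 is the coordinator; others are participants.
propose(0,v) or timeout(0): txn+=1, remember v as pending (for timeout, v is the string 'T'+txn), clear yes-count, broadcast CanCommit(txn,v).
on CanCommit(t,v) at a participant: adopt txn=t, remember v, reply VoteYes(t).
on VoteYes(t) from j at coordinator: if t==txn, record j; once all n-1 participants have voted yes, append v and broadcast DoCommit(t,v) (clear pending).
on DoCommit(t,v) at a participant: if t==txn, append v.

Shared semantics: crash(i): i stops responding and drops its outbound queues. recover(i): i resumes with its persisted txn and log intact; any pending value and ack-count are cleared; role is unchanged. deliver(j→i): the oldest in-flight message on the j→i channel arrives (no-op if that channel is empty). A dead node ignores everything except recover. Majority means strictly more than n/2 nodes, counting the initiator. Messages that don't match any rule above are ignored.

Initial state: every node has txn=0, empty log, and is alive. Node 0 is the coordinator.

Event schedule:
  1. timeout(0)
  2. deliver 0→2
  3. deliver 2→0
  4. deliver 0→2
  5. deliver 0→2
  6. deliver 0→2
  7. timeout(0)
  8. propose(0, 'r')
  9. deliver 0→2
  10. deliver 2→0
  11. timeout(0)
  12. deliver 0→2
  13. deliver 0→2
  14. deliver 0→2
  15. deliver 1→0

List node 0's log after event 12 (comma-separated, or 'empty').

empty

1. timeout(0):  <0:coor t1 ->
2. deliver 0→2:  <2:part t1 ->
3. deliver 2→0:  nop
4. deliver 0→2:  nop
5. deliver 0→2:  nop
6. deliver 0→2:  nop
7. timeout(0):  <0:coor t2 ->
8. propose(0,'r'):  <0:coor t3 ->
9. deliver 0→2:  <2:part t2 ->
10. deliver 2→0:  nop
11. timeout(0):  <0:coor t4 ->
12. deliver 0→2:  <2:part t3 ->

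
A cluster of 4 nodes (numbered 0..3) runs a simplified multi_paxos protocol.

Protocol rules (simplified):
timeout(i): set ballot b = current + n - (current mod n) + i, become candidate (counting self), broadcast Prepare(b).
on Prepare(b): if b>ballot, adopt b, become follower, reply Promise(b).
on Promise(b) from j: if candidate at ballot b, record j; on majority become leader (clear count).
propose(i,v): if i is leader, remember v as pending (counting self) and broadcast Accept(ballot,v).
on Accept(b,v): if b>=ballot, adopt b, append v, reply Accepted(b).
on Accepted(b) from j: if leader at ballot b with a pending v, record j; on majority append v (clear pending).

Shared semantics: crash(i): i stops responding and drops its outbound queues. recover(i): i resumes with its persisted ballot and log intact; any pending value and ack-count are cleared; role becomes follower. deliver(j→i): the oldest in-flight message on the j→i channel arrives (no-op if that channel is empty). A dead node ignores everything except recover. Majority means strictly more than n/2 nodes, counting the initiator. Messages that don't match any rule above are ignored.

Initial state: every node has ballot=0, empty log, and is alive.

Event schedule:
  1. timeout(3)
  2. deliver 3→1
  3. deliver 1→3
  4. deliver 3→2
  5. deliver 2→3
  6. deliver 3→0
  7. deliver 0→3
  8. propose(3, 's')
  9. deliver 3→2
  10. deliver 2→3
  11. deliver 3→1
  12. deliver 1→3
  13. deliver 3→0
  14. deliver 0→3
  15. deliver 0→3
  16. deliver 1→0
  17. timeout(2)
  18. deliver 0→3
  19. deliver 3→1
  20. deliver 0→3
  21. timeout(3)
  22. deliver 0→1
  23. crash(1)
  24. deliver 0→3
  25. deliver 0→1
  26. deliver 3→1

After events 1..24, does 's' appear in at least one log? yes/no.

yes

e1 timeout(3): 3[cand,b=7,-]
e2 deliver 3→1: 1[foll,b=7,-]
e3 deliver 1→3: ·
e4 deliver 3→2: 2[foll,b=7,-]
e5 deliver 2→3: 3[lead,b=7,-]
e6 deliver 3→0: 0[foll,b=7,-]
e7 deliver 0→3: ·
e8 propose(3,'s'): ·
e9 deliver 3→2: 2[foll,b=7,s]
e10 deliver 2→3: ·
e11 deliver 3→1: 1[foll,b=7,s]
e12 deliver 1→3: 3[lead,b=7,s]
e13 deliver 3→0: 0[foll,b=7,s]
e14 deliver 0→3: ·
e15 deliver 0→3: ·
e16 deliver 1→0: ·
e17 timeout(2): 2[cand,b=10,s]
e18 deliver 0→3: ·
e19 deliver 3→1: ·
e20 deliver 0→3: ·
e21 timeout(3): 3[cand,b=11,s]
e22 deliver 0→1: ·
e23 crash(1): 1[✗foll,b=7,s]
e24 deliver 0→3: ·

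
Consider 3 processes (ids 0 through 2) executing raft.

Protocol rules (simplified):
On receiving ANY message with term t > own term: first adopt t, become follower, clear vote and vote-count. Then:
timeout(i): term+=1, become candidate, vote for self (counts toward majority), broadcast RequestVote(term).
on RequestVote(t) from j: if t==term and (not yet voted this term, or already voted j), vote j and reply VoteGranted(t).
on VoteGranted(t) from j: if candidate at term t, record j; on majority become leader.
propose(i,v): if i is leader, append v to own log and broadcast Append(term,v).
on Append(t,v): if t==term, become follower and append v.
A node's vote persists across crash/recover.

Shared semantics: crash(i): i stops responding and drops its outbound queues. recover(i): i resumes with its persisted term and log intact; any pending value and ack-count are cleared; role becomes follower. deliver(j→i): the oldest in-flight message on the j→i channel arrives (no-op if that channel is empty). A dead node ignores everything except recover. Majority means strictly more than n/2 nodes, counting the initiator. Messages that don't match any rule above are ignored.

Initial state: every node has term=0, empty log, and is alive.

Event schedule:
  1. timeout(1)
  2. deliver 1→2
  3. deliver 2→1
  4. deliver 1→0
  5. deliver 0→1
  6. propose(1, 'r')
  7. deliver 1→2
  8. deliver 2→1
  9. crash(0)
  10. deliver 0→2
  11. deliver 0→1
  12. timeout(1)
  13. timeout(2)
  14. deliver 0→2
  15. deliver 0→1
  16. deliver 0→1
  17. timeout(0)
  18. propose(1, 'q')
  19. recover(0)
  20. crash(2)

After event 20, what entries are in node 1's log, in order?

step 1 timeout(1): 1={cand,t=1,log=-}
step 2 deliver 1→2: 2={foll,t=1,log=-}
step 3 deliver 2→1: 1={lead,t=1,log=-}
step 4 deliver 1→0: 0={foll,t=1,log=-}
step 5 deliver 0→1: —
step 6 propose(1,'r'): 1={lead,t=1,log=r}
step 7 deliver 1→2: 2={foll,t=1,log=r}
step 8 deliver 2→1: —
step 9 crash(0): 0={✗foll,t=1,log=-}
step 10 deliver 0→2: —
step 11 deliver 0→1: —
step 12 timeout(1): 1={cand,t=2,log=r}
step 13 timeout(2): 2={cand,t=2,log=r}
step 14 deliver 0→2: —
step 15 deliver 0→1: —
step 16 deliver 0→1: —
step 17 timeout(0): —
step 18 propose(1,'q'): —
step 19 recover(0): 0={foll,t=1,log=-}
step 20 crash(2): 2={✗cand,t=2,log=r}

r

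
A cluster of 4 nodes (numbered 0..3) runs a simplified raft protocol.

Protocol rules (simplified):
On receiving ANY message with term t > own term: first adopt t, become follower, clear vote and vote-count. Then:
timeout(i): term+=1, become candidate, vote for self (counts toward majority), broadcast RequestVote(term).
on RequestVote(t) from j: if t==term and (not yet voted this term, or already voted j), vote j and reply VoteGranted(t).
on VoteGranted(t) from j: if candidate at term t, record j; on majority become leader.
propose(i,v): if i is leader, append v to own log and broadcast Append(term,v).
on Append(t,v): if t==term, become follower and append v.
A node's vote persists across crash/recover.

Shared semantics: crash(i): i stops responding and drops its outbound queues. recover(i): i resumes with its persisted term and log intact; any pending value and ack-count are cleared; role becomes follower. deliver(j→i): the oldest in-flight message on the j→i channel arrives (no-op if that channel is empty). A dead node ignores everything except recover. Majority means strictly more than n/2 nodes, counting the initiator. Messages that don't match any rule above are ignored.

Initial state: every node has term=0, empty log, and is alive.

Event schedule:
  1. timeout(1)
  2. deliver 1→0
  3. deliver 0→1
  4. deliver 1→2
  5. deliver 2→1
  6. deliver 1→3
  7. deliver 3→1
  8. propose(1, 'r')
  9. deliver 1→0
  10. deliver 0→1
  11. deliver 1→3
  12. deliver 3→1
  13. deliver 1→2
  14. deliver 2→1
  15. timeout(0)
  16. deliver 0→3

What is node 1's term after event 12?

1

step 1 timeout(1): 1={cand,t=1,log=-}
step 2 deliver 1→0: 0={foll,t=1,log=-}
step 3 deliver 0→1: —
step 4 deliver 1→2: 2={foll,t=1,log=-}
step 5 deliver 2→1: 1={lead,t=1,log=-}
step 6 deliver 1→3: 3={foll,t=1,log=-}
step 7 deliver 3→1: —
step 8 propose(1,'r'): 1={lead,t=1,log=r}
step 9 deliver 1→0: 0={foll,t=1,log=r}
step 10 deliver 0→1: —
step 11 deliver 1→3: 3={foll,t=1,log=r}
step 12 deliver 3→1: —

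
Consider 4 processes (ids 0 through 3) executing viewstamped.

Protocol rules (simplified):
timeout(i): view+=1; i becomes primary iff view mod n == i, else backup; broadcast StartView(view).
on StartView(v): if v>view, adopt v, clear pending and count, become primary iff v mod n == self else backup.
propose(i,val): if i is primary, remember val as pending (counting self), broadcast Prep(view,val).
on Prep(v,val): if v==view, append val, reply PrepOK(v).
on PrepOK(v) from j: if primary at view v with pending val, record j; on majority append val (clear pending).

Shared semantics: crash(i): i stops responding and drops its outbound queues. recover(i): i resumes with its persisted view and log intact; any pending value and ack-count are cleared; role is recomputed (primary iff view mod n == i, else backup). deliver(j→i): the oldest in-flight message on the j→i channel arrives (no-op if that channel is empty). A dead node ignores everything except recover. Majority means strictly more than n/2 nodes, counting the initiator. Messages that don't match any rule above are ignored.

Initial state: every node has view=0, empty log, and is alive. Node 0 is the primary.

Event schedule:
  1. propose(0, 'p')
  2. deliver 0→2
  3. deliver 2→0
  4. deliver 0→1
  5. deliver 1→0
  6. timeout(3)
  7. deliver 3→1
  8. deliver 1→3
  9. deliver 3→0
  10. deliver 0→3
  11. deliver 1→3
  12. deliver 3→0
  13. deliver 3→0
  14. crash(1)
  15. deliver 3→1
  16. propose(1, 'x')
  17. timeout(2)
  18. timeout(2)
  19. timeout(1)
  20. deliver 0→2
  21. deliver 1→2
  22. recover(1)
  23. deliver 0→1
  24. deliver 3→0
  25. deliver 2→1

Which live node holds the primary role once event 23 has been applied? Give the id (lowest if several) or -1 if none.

1

e1 propose(0,'p'): ·
e2 deliver 0→2: 2[back,v=0,p]
e3 deliver 2→0: ·
e4 deliver 0→1: 1[back,v=0,p]
e5 deliver 1→0: 0[prim,v=0,p]
e6 timeout(3): 3[back,v=1,-]
e7 deliver 3→1: 1[prim,v=1,p]
e8 deliver 1→3: ·
e9 deliver 3→0: 0[back,v=1,p]
e10 deliver 0→3: ·
e11 deliver 1→3: ·
e12 deliver 3→0: ·
e13 deliver 3→0: ·
e14 crash(1): 1[✗prim,v=1,p]
e15 deliver 3→1: ·
e16 propose(1,'x'): ·
e17 timeout(2): 2[back,v=1,p]
e18 timeout(2): 2[prim,v=2,p]
e19 timeout(1): ·
e20 deliver 0→2: ·
e21 deliver 1→2: ·
e22 recover(1): 1[prim,v=1,p]
e23 deliver 0→1: ·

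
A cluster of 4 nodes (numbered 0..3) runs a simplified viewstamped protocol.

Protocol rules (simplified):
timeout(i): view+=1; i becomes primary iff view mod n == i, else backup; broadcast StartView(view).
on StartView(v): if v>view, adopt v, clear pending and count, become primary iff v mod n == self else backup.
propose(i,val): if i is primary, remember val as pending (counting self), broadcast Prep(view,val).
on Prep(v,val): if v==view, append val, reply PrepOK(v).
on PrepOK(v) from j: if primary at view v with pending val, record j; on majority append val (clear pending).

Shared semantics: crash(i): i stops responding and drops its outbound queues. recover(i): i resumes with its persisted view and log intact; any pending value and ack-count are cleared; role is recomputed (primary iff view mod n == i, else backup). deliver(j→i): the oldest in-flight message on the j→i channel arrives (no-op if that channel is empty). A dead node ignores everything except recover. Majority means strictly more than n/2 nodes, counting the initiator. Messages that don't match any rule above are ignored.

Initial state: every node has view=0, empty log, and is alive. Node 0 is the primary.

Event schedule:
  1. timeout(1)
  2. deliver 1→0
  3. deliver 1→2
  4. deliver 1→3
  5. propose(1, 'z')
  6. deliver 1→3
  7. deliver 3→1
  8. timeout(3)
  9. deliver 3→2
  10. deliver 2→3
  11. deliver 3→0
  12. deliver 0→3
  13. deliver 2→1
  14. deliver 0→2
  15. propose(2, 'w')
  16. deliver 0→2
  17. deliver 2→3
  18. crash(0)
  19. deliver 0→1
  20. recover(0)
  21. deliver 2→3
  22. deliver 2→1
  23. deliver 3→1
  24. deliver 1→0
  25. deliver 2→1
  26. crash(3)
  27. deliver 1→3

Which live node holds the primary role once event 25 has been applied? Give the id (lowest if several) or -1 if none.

2

1. timeout(1):  <1:prim v1 ->
2. deliver 1→0:  <0:back v1 ->
3. deliver 1→2:  <2:back v1 ->
4. deliver 1→3:  <3:back v1 ->
5. propose(1,'z'):  nop
6. deliver 1→3:  <3:back v1 z>
7. deliver 3→1:  nop
8. timeout(3):  <3:back v2 z>
9. deliver 3→2:  <2:prim v2 ->
10. deliver 2→3:  nop
11. deliver 3→0:  <0:back v2 ->
12. deliver 0→3:  nop
13. deliver 2→1:  nop
14. deliver 0→2:  nop
15. propose(2,'w'):  nop
16. deliver 0→2:  nop
17. deliver 2→3:  <3:back v2 z,w>
18. crash(0):  <0:✗back v2 ->
19. deliver 0→1:  nop
20. recover(0):  <0:back v2 ->
21. deliver 2→3:  nop
22. deliver 2→1:  nop
23. deliver 3→1:  <1:back v2 ->
24. deliver 1→0:  nop
25. deliver 2→1:  nop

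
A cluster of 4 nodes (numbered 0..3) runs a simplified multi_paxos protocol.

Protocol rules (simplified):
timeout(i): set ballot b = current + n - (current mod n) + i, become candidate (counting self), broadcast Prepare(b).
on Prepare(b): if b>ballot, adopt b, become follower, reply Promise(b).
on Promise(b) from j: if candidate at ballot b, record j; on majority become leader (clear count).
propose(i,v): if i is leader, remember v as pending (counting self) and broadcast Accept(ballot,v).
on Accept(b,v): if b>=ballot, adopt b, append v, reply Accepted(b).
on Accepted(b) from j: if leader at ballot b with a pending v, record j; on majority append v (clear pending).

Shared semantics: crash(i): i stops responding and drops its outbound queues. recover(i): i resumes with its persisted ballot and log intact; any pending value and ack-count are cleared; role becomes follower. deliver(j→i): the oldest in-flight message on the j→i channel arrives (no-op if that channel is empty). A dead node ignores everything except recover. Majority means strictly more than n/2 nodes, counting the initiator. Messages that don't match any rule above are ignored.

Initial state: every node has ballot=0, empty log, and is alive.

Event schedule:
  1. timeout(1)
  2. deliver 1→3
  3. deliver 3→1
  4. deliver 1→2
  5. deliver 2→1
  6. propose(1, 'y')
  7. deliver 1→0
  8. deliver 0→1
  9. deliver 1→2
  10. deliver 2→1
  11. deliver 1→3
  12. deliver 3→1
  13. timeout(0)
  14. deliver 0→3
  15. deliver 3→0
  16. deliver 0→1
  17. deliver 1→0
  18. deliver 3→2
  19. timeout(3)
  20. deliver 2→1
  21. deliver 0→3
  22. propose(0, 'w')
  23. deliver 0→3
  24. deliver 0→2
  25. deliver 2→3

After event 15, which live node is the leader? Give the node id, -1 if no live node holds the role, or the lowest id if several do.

step 1 timeout(1): 1={cand,b=5,log=-}
step 2 deliver 1→3: 3={foll,b=5,log=-}
step 3 deliver 3→1: —
step 4 deliver 1→2: 2={foll,b=5,log=-}
step 5 deliver 2→1: 1={lead,b=5,log=-}
step 6 propose(1,'y'): —
step 7 deliver 1→0: 0={foll,b=5,log=-}
step 8 deliver 0→1: —
step 9 deliver 1→2: 2={foll,b=5,log=y}
step 10 deliver 2→1: —
step 11 deliver 1→3: 3={foll,b=5,log=y}
step 12 deliver 3→1: 1={lead,b=5,log=y}
step 13 timeout(0): 0={cand,b=8,log=-}
step 14 deliver 0→3: 3={foll,b=8,log=y}
step 15 deliver 3→0: —

1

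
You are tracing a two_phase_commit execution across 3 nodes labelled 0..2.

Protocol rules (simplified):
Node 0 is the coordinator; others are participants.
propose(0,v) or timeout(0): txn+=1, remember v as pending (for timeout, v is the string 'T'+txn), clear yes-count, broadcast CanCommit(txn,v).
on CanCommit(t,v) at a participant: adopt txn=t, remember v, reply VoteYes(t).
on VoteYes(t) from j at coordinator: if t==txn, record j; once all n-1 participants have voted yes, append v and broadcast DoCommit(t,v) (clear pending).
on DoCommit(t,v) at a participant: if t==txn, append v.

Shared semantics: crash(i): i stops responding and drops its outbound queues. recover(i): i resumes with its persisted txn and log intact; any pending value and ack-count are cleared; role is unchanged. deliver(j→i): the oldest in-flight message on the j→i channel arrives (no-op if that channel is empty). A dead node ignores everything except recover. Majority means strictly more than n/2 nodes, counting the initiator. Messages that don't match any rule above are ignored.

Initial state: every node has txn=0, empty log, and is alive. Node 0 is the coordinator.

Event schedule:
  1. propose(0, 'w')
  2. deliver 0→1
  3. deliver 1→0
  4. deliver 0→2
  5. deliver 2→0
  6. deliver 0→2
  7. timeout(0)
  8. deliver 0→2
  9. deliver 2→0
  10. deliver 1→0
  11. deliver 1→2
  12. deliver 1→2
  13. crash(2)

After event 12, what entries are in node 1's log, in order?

empty

1. propose(0,'w'):  <0:coor t1 ->
2. deliver 0→1:  <1:part t1 ->
3. deliver 1→0:  nop
4. deliver 0→2:  <2:part t1 ->
5. deliver 2→0:  <0:coor t1 w>
6. deliver 0→2:  <2:part t1 w>
7. timeout(0):  <0:coor t2 w>
8. deliver 0→2:  <2:part t2 w>
9. deliver 2→0:  nop
10. deliver 1→0:  nop
11. deliver 1→2:  nop
12. deliver 1→2:  nop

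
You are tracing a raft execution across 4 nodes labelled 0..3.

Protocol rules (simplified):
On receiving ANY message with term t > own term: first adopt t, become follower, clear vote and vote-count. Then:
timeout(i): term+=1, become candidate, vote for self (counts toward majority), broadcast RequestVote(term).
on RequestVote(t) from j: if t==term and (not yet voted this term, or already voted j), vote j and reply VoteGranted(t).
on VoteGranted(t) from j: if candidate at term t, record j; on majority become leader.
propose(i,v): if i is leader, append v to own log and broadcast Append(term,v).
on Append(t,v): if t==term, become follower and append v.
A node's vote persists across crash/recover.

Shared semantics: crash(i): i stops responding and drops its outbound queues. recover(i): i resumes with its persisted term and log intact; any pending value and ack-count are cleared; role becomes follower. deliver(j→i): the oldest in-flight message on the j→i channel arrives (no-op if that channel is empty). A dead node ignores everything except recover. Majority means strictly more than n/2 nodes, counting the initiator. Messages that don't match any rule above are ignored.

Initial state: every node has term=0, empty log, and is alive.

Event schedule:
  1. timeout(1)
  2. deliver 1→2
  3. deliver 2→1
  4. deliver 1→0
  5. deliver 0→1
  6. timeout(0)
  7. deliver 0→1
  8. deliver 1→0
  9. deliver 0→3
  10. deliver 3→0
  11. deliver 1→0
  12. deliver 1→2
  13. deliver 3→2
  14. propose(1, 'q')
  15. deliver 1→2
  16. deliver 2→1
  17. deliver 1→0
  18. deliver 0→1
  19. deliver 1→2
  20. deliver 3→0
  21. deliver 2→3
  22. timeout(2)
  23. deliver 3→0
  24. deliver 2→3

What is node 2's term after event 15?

1. timeout(1):  <1:cand t1 ->
2. deliver 1→2:  <2:foll t1 ->
3. deliver 2→1:  nop
4. deliver 1→0:  <0:foll t1 ->
5. deliver 0→1:  <1:lead t1 ->
6. timeout(0):  <0:cand t2 ->
7. deliver 0→1:  <1:foll t2 ->
8. deliver 1→0:  nop
9. deliver 0→3:  <3:foll t2 ->
10. deliver 3→0:  <0:lead t2 ->
11. deliver 1→0:  nop
12. deliver 1→2:  nop
13. deliver 3→2:  nop
14. propose(1,'q'):  nop
15. deliver 1→2:  nop

1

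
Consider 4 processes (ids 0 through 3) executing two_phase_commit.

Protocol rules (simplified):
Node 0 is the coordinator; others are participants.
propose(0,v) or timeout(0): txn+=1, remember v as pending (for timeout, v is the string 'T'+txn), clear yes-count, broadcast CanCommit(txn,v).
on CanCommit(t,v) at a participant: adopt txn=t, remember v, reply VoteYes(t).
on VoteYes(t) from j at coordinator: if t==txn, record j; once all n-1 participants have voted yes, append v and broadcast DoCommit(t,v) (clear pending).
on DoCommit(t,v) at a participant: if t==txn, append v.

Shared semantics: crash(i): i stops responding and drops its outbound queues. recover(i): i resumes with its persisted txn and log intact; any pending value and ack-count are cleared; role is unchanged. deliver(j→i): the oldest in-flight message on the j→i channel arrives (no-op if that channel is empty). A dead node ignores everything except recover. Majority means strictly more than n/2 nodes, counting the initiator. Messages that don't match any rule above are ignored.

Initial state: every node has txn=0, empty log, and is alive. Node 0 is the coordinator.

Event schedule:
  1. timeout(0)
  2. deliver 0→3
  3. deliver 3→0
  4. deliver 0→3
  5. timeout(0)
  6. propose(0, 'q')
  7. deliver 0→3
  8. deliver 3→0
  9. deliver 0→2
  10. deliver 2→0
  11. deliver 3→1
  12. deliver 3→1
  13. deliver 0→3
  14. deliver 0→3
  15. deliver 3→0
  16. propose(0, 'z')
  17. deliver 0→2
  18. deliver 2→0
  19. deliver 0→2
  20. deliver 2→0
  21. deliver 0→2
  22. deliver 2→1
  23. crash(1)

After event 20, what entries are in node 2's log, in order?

e1 timeout(0): 0[coor,t=1,-]
e2 deliver 0→3: 3[part,t=1,-]
e3 deliver 3→0: ·
e4 deliver 0→3: ·
e5 timeout(0): 0[coor,t=2,-]
e6 propose(0,'q'): 0[coor,t=3,-]
e7 deliver 0→3: 3[part,t=2,-]
e8 deliver 3→0: ·
e9 deliver 0→2: 2[part,t=1,-]
e10 deliver 2→0: ·
e11 deliver 3→1: ·
e12 deliver 3→1: ·
e13 deliver 0→3: 3[part,t=3,-]
e14 deliver 0→3: ·
e15 deliver 3→0: ·
e16 propose(0,'z'): 0[coor,t=4,-]
e17 deliver 0→2: 2[part,t=2,-]
e18 deliver 2→0: ·
e19 deliver 0→2: 2[part,t=3,-]
e20 deliver 2→0: ·

empty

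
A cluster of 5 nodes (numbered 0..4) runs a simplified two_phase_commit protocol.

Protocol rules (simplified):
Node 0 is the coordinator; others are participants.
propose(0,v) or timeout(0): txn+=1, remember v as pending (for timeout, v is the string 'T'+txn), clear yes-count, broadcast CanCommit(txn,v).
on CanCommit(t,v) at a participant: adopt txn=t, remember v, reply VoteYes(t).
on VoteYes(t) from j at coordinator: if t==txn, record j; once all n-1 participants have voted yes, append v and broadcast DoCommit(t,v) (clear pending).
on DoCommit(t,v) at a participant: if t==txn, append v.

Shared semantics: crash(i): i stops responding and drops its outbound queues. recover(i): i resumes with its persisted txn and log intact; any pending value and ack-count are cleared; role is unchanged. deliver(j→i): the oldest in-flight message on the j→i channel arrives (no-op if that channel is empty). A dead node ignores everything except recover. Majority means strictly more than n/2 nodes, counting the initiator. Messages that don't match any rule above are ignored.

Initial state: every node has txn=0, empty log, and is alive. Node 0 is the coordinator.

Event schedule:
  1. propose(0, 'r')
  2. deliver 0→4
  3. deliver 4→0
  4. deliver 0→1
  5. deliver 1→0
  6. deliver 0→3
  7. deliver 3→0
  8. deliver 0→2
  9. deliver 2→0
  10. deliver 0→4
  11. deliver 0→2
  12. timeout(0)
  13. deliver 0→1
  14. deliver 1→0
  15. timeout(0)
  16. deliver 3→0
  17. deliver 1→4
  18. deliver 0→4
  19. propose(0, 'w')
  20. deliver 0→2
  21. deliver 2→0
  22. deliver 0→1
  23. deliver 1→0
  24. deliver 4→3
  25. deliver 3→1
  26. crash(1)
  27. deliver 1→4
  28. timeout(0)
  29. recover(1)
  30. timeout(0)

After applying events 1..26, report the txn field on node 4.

1. propose(0,'r'):  <0:coor t1 ->
2. deliver 0→4:  <4:part t1 ->
3. deliver 4→0:  nop
4. deliver 0→1:  <1:part t1 ->
5. deliver 1→0:  nop
6. deliver 0→3:  <3:part t1 ->
7. deliver 3→0:  nop
8. deliver 0→2:  <2:part t1 ->
9. deliver 2→0:  <0:coor t1 r>
10. deliver 0→4:  <4:part t1 r>
11. deliver 0→2:  <2:part t1 r>
12. timeout(0):  <0:coor t2 r>
13. deliver 0→1:  <1:part t1 r>
14. deliver 1→0:  nop
15. timeout(0):  <0:coor t3 r>
16. deliver 3→0:  nop
17. deliver 1→4:  nop
18. deliver 0→4:  <4:part t2 r>
19. propose(0,'w'):  <0:coor t4 r>
20. deliver 0→2:  <2:part t2 r>
21. deliver 2→0:  nop
22. deliver 0→1:  <1:part t2 r>
23. deliver 1→0:  nop
24. deliver 4→3:  nop
25. deliver 3→1:  nop
26. crash(1):  <1:✗part t2 r>

2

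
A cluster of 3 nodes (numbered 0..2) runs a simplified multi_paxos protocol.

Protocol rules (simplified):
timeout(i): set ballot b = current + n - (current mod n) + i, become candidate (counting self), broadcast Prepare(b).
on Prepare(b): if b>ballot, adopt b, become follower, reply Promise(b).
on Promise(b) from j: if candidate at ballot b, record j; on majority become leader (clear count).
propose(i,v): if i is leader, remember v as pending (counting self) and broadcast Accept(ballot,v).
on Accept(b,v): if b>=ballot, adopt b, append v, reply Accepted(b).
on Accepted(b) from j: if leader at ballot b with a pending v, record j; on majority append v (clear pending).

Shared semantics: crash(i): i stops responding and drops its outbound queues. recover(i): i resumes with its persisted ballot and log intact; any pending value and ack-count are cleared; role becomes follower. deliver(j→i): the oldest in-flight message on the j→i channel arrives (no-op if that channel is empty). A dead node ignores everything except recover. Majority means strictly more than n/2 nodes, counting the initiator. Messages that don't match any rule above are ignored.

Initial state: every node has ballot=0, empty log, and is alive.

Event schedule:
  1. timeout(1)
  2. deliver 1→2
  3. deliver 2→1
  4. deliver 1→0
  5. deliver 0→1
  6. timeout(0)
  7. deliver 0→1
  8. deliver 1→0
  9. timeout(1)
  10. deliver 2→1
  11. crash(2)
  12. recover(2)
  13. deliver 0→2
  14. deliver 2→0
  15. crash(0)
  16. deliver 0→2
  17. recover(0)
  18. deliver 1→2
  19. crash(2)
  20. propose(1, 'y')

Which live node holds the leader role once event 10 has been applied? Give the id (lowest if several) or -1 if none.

0

1. timeout(1):  <1:cand b4 ->
2. deliver 1→2:  <2:foll b4 ->
3. deliver 2→1:  <1:lead b4 ->
4. deliver 1→0:  <0:foll b4 ->
5. deliver 0→1:  nop
6. timeout(0):  <0:cand b6 ->
7. deliver 0→1:  <1:foll b6 ->
8. deliver 1→0:  <0:lead b6 ->
9. timeout(1):  <1:cand b10 ->
10. deliver 2→1:  nop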